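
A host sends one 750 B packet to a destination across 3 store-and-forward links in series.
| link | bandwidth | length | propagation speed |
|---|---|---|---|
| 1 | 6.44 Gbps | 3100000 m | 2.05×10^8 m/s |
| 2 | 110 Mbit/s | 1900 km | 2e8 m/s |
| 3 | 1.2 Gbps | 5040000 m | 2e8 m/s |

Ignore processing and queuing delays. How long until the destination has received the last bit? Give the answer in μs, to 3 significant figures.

L = 750 × 8 = 6000 bits.
Transmission delays (L/R per hop): 0.931677, 54.5455, 5 μs; sum = 60.4771 μs.
Propagation delays (d/s per hop): 15122, 9500, 25200 μs; sum = 49822 μs.
End-to-end = 49900 μs.

49900 μs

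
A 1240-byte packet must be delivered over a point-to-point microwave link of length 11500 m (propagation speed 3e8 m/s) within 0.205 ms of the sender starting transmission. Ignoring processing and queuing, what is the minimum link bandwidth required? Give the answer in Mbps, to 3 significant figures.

59.5 Mbps

L = 9920 bits.
Propagation delay = 11500 / 300000000 = 0.0383333 ms.
Transmission budget = 0.205 − 0.0383333 = 0.166667 ms.
R ≥ L / t_tx = 9920 bits / 0.000166667 s = 59.5 Mbps.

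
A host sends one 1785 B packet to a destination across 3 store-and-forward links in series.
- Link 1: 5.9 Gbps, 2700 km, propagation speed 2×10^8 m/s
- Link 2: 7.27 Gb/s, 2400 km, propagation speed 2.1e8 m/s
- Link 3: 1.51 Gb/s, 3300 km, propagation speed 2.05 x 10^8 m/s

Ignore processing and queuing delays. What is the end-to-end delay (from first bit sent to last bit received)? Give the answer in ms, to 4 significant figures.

L = 1785 × 8 = 14280 bits.
Transmission delays (L/R per hop): 0.00242034, 0.00196424, 0.00945695 ms; sum = 0.0138415 ms.
Propagation delays (d/s per hop): 13.5, 11.4286, 16.0976 ms; sum = 41.0261 ms.
End-to-end = 41.04 ms.

41.04 ms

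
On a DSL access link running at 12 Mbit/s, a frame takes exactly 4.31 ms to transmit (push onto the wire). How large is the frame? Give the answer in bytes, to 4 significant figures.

6465 bytes

L = R × t_tx = 12000000 b/s × 0.00431 s = 51720 bits.
In bytes: 51720 / 8 = 6465 bytes.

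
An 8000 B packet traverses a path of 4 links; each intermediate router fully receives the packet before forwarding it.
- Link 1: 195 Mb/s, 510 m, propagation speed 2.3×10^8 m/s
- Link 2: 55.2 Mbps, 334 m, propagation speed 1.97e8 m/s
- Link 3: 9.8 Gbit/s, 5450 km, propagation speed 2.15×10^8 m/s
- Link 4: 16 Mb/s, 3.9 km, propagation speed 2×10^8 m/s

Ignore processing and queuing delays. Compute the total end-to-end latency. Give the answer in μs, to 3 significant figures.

30900 μs

L = 8000 × 8 = 64000 bits.
Transmission delays (L/R per hop): 328.205, 1159.42, 6.53061, 4000 μs; sum = 5494.16 μs.
Propagation delays (d/s per hop): 2.21739, 1.69543, 25348.8, 19.5 μs; sum = 25372.3 μs.
End-to-end = 30900 μs.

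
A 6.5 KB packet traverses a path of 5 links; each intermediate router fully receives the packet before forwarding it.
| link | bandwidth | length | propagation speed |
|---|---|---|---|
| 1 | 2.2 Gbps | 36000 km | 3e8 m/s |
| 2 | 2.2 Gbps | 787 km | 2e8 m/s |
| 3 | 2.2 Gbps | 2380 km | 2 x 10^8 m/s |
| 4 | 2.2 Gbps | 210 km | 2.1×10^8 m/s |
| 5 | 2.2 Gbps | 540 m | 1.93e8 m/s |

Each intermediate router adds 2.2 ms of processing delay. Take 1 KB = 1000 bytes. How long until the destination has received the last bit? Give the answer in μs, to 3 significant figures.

L = 52000 bits.
Transmission delay per hop = L/R = 52000/2200000000 = 23.6364 μs; 5 hops → 118.182 μs.
Propagation delays (d/s per hop): 120000, 3935, 11900, 1000, 2.79793 μs; sum = 136838 μs.
Processing at 4 router(s): 4 × 2.2 ms = 8800 μs.
End-to-end = 146000 μs.

146000 μs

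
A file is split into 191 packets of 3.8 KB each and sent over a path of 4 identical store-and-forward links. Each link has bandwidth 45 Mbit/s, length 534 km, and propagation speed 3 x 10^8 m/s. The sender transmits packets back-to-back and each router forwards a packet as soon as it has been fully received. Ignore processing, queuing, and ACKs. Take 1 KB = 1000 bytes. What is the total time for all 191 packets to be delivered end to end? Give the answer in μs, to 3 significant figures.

Per-hop transmission t_tx = L/R = 30400/45000000 = 675.556 μs.
Per-hop propagation t_prop = 534000/300000000 = 1780 μs.
Pipeline fill: first packet needs 4·t_tx to clear all hops; remaining 190 packets each add one t_tx.
Total = (4+191-1)·t_tx + 4·t_prop = 194·675.556 + 4·1780 = 138000 μs.

138000 μs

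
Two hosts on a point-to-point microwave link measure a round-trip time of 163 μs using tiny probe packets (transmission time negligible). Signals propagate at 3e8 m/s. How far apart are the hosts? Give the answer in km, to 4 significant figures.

24.45 km

One-way propagation = RTT/2 = 81.5 μs.
d = s × t = 300000000 × 8.15e-05 = 24.45 km.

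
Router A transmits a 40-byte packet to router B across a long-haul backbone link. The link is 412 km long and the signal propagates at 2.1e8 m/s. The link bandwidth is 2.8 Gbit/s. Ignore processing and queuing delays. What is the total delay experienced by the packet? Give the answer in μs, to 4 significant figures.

1962 μs

L = 40 × 8 = 320 bits.
Transmission delay = L/R = 320 / 2800000000 = 0.114286 μs.
Propagation delay = d/s = 412000 m / 210000000 m/s = 1961.9 μs.
Total = 1962 μs.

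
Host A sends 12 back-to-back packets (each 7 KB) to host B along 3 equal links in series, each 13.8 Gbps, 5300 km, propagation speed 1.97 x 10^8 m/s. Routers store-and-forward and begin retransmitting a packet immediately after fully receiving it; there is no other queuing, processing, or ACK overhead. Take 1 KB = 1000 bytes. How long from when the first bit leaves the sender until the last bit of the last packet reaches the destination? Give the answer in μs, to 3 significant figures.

80800 μs

Per-hop transmission t_tx = L/R = 56000/13800000000 = 4.05797 μs.
Per-hop propagation t_prop = 5300000/197000000 = 26903.6 μs.
Pipeline fill: first packet needs 3·t_tx to clear all hops; remaining 11 packets each add one t_tx.
Total = (3+12-1)·t_tx + 3·t_prop = 14·4.05797 + 3·26903.6 = 80800 μs.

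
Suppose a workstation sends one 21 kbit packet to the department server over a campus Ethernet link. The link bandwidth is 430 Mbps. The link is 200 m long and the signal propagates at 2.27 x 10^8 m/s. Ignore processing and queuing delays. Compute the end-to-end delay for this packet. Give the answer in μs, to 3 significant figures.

49.7 μs

L = 21000 bits.
Transmission delay = L/R = 21000 / 430000000 = 48.8372 μs.
Propagation delay = d/s = 200 m / 227000000 m/s = 0.881057 μs.
Total = 49.7 μs.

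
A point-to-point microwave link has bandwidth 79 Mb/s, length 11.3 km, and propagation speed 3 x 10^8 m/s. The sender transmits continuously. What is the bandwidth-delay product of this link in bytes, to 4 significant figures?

372.0 bytes

Propagation delay = 11300 / 300000000 = 3.76667e-05 s.
BDP = R × t_prop = 79000000 × 3.76667e-05 = 2975.67 bits.
In bytes: 2975.67/8 = 372.0 bytes.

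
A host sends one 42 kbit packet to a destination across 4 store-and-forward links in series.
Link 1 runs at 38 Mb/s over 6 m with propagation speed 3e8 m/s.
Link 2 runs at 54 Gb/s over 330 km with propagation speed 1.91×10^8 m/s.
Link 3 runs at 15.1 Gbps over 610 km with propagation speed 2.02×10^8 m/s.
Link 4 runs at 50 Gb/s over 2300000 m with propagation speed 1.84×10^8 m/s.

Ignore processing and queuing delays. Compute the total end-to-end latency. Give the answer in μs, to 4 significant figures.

L = 42000 bits.
Transmission delays (L/R per hop): 1105.26, 0.777778, 2.78146, 0.84 μs; sum = 1109.66 μs.
Propagation delays (d/s per hop): 0.02, 1727.75, 3019.8, 12500 μs; sum = 17247.6 μs.
End-to-end = 18360 μs.

18360 μs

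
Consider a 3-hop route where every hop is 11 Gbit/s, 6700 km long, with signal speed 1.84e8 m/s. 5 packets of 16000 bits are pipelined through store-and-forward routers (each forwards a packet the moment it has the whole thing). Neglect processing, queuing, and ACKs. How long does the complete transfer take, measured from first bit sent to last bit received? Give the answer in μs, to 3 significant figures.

Per-hop transmission t_tx = L/R = 16000/11000000000 = 1.45455 μs.
Per-hop propagation t_prop = 6700000/184000000 = 36413 μs.
Pipeline fill: first packet needs 3·t_tx to clear all hops; remaining 4 packets each add one t_tx.
Total = (3+5-1)·t_tx + 3·t_prop = 7·1.45455 + 3·36413 = 109000 μs.

109000 μs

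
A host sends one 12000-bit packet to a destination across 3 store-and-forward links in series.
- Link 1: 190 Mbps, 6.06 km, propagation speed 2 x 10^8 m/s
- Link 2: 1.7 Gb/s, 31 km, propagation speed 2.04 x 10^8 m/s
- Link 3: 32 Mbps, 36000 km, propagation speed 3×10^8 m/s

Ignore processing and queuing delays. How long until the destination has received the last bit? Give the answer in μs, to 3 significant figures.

121000 μs

Transmission delays (L/R per hop): 63.1579, 7.05882, 375 μs; sum = 445.217 μs.
Propagation delays (d/s per hop): 30.3, 151.961, 120000 μs; sum = 120182 μs.
End-to-end = 121000 μs.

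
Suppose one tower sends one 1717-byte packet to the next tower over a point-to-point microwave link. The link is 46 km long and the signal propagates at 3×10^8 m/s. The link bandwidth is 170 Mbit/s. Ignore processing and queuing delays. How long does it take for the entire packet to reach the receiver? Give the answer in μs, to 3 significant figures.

L = 1717 × 8 = 13736 bits.
Transmission delay = L/R = 13736 / 170000000 = 80.8 μs.
Propagation delay = d/s = 46000 m / 300000000 m/s = 153.333 μs.
Total = 234 μs.

234 μs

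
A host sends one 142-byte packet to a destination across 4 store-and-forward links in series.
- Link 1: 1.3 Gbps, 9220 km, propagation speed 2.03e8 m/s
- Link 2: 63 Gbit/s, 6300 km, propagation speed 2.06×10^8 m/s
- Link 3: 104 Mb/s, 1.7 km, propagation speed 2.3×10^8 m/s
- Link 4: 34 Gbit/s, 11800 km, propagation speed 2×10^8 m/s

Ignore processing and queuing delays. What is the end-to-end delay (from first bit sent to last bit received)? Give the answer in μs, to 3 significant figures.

135000 μs

L = 142 × 8 = 1136 bits.
Transmission delays (L/R per hop): 0.873846, 0.0180317, 10.9231, 0.0334118 μs; sum = 11.8484 μs.
Propagation delays (d/s per hop): 45418.7, 30582.5, 7.3913, 59000 μs; sum = 135009 μs.
End-to-end = 135000 μs.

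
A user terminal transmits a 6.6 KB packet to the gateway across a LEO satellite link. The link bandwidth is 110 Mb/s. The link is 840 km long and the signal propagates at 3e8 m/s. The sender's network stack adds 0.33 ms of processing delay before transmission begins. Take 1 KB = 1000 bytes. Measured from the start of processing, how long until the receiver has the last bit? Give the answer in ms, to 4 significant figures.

3.610 ms

L = 52800 bits.
Transmission delay = L/R = 52800 / 110000000 = 0.48 ms.
Propagation delay = d/s = 840000 m / 300000000 m/s = 2.8 ms.
Plus processing delay 0.33 ms = 0.33 ms.
Total = 3.610 ms.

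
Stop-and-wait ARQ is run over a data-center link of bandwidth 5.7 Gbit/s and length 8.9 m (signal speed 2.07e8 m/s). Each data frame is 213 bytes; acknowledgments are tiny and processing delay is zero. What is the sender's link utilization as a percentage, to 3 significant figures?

77.7 %

t_tx = L/R = 1704/5700000000 = 2.98947e-07 s.
t_prop = 8.9/2.07e+08 = 4.29952e-08 s; RTT = 8.59903e-08 s.
Cycle = t_tx + RTT = 3.84938e-07 s.
Utilization = t_tx / cycle = 2.98947e-07/3.84938e-07 = 77.7 %.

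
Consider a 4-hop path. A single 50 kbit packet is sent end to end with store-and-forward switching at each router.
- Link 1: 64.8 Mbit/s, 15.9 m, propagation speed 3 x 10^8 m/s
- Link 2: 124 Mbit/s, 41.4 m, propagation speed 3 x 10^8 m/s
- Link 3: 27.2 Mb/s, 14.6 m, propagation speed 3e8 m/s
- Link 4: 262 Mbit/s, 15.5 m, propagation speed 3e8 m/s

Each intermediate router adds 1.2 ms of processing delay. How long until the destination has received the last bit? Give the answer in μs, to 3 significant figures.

L = 50000 bits.
Transmission delays (L/R per hop): 771.605, 403.226, 1838.24, 190.84 μs; sum = 3203.91 μs.
Propagation delays (d/s per hop): 0.053, 0.138, 0.0486667, 0.0516667 μs; sum = 0.291333 μs.
Processing at 3 router(s): 3 × 1.2 ms = 3600 μs.
End-to-end = 6800 μs.

6800 μs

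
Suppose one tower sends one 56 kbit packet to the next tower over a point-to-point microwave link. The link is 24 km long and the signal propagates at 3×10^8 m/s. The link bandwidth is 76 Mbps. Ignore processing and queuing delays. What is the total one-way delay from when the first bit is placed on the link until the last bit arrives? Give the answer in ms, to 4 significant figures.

L = 56000 bits.
Transmission delay = L/R = 56000 / 76000000 = 0.736842 ms.
Propagation delay = d/s = 24000 m / 300000000 m/s = 0.08 ms.
Total = 0.8168 ms.

0.8168 ms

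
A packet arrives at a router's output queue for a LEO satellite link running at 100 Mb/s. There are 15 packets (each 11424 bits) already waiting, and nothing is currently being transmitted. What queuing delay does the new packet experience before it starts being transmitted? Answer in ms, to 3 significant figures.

1.71 ms

Each queued packet: L/R = 11424/100000000 = 0.11424 ms.
15 queued → 1.7136 ms.
Queuing delay = 1.71 ms.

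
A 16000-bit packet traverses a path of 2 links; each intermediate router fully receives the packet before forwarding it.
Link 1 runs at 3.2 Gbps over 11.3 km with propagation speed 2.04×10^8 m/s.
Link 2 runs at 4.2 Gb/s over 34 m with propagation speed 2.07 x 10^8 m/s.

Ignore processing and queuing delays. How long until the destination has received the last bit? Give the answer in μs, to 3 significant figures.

64.4 μs

Transmission delays (L/R per hop): 5, 3.80952 μs; sum = 8.80952 μs.
Propagation delays (d/s per hop): 55.3922, 0.164251 μs; sum = 55.5564 μs.
End-to-end = 64.4 μs.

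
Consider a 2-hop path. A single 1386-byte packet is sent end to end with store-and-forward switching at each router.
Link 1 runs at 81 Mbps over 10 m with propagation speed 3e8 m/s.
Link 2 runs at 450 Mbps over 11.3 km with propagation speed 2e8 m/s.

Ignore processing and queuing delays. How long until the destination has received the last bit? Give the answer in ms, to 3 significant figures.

0.218 ms

L = 1386 × 8 = 11088 bits.
Transmission delays (L/R per hop): 0.136889, 0.02464 ms; sum = 0.161529 ms.
Propagation delays (d/s per hop): 3.33333e-05, 0.0565 ms; sum = 0.0565333 ms.
End-to-end = 0.218 ms.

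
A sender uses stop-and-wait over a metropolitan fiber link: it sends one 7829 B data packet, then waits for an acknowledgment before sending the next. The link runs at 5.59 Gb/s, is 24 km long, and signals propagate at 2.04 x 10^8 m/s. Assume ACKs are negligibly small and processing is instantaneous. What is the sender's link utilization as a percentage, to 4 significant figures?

t_tx = L/R = 62632/5590000000 = 1.12043e-05 s.
t_prop = 24000/204000000 = 0.000117647 s; RTT = 0.000235294 s.
Cycle = t_tx + RTT = 0.000246498 s.
Utilization = t_tx / cycle = 1.12043e-05/0.000246498 = 4.545 %.

4.545 %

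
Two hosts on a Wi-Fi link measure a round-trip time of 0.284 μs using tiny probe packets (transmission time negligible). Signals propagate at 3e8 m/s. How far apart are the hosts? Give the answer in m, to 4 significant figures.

42.60 m

One-way propagation = RTT/2 = 0.142 μs.
d = s × t = 300000000 × 1.42e-07 = 42.60 m.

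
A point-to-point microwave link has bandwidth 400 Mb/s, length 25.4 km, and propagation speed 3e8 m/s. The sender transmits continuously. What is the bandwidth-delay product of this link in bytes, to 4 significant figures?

Propagation delay = 25400 / 300000000 = 8.46667e-05 s.
BDP = R × t_prop = 400000000 × 8.46667e-05 = 33866.7 bits.
In bytes: 33866.7/8 = 4233 bytes.

4233 bytes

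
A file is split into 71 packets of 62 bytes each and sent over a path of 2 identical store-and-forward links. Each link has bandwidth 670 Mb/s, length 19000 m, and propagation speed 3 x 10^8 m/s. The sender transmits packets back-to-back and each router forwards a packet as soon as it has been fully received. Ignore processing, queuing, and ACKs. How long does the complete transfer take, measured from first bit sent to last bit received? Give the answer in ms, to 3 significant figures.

0.180 ms

Per-hop transmission t_tx = L/R = 496/670000000 = 0.000740299 ms.
Per-hop propagation t_prop = 19000/300000000 = 0.0633333 ms.
Pipeline fill: first packet needs 2·t_tx to clear all hops; remaining 70 packets each add one t_tx.
Total = (2+71-1)·t_tx + 2·t_prop = 72·0.000740299 + 2·0.0633333 = 0.180 ms.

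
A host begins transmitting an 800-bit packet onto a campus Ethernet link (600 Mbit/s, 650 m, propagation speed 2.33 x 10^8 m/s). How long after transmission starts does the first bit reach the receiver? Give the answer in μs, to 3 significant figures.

First bit experiences only propagation delay: d/s = 650/233000000 = 2.79 μs.

2.79 μs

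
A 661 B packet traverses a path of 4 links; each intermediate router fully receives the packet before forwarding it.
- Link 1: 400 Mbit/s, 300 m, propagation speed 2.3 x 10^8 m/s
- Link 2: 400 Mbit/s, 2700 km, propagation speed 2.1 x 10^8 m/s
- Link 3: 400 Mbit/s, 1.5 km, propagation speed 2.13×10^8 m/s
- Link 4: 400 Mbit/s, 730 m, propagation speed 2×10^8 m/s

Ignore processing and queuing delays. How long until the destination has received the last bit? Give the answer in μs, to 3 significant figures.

L = 661 × 8 = 5288 bits.
Transmission delay per hop = L/R = 5288/400000000 = 13.22 μs; 4 hops → 52.88 μs.
Propagation delays (d/s per hop): 1.30435, 12857.1, 7.04225, 3.65 μs; sum = 12869.1 μs.
End-to-end = 12900 μs.

12900 μs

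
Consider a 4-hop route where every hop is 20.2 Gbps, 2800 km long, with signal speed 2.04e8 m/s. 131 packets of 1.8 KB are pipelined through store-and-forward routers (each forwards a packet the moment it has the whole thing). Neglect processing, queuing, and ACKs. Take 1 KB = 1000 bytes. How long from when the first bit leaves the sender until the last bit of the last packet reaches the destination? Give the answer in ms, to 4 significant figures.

55.00 ms

Per-hop transmission t_tx = L/R = 14400/20200000000 = 0.000712871 ms.
Per-hop propagation t_prop = 2800000/204000000 = 13.7255 ms.
Pipeline fill: first packet needs 4·t_tx to clear all hops; remaining 130 packets each add one t_tx.
Total = (4+131-1)·t_tx + 4·t_prop = 134·0.000712871 + 4·13.7255 = 55.00 ms.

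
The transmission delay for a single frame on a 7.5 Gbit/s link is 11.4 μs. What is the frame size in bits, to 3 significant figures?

L = R × t_tx = 7500000000 b/s × 1.14e-05 s = 85500 bits.

85500 bits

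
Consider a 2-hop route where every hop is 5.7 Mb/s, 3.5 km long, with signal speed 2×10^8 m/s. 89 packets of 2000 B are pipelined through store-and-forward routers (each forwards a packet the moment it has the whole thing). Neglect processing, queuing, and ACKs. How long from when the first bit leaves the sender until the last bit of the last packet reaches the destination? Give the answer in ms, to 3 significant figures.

Per-hop transmission t_tx = L/R = 16000/5700000 = 2.80702 ms.
Per-hop propagation t_prop = 3500/200000000 = 0.0175 ms.
Pipeline fill: first packet needs 2·t_tx to clear all hops; remaining 88 packets each add one t_tx.
Total = (2+89-1)·t_tx + 2·t_prop = 90·2.80702 + 2·0.0175 = 253 ms.

253 ms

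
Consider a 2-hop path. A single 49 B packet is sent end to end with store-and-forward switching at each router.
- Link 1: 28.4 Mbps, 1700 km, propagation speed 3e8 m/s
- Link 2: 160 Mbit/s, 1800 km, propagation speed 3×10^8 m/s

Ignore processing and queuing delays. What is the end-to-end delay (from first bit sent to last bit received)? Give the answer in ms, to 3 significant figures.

L = 49 × 8 = 392 bits.
Transmission delays (L/R per hop): 0.0138028, 0.00245 ms; sum = 0.0162528 ms.
Propagation delays (d/s per hop): 5.66667, 6 ms; sum = 11.6667 ms.
End-to-end = 11.7 ms.

11.7 ms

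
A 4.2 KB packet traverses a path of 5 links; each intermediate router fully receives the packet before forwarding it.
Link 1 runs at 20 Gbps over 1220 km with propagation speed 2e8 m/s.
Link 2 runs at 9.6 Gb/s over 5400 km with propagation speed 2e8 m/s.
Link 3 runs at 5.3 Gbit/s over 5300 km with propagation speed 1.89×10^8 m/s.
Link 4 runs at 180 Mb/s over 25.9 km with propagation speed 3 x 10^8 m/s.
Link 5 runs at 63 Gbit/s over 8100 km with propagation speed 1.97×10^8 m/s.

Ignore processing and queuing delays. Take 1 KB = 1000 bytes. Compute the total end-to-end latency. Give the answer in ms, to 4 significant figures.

L = 33600 bits.
Transmission delays (L/R per hop): 0.00168, 0.0035, 0.00633962, 0.186667, 0.000533333 ms; sum = 0.19872 ms.
Propagation delays (d/s per hop): 6.1, 27, 28.0423, 0.0863333, 41.1168 ms; sum = 102.345 ms.
End-to-end = 102.5 ms.

102.5 ms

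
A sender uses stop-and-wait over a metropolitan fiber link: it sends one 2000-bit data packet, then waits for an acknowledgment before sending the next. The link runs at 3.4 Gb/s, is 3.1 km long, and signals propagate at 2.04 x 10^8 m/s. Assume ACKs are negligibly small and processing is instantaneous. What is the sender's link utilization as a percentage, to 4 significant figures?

t_tx = L/R = 2000/3400000000 = 5.88235e-07 s.
t_prop = 3100/204000000 = 1.51961e-05 s; RTT = 3.03922e-05 s.
Cycle = t_tx + RTT = 3.09804e-05 s.
Utilization = t_tx / cycle = 5.88235e-07/3.09804e-05 = 1.899 %.

1.899 %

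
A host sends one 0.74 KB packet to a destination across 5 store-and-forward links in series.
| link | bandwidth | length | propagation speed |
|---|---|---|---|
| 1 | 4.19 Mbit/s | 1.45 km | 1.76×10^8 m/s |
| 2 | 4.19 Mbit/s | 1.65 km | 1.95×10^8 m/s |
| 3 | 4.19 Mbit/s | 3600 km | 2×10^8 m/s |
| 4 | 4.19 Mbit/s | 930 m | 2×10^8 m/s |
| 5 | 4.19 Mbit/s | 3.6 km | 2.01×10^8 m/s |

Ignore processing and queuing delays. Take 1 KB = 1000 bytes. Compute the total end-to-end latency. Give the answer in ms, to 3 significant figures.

25.1 ms

L = 5920 bits.
Transmission delay per hop = L/R = 5920/4.19e+06 = 1.41289 ms; 5 hops → 7.06444 ms.
Propagation delays (d/s per hop): 0.00823864, 0.00846154, 18, 0.00465, 0.0179104 ms; sum = 18.0393 ms.
End-to-end = 25.1 ms.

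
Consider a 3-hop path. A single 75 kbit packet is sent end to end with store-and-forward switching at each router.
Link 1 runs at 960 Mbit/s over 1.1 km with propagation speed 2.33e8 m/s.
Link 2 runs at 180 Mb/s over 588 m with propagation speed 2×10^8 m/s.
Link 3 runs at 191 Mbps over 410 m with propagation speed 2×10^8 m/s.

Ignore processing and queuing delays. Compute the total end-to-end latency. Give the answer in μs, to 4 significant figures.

897.2 μs

L = 75000 bits.
Transmission delays (L/R per hop): 78.125, 416.667, 392.67 μs; sum = 887.462 μs.
Propagation delays (d/s per hop): 4.72103, 2.94, 2.05 μs; sum = 9.71103 μs.
End-to-end = 897.2 μs.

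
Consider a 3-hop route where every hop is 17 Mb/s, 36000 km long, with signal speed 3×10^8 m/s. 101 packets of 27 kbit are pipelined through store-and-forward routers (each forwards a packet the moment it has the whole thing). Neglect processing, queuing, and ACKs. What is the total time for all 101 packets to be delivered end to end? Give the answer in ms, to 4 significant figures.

523.6 ms

Per-hop transmission t_tx = L/R = 27000/17000000 = 1.58824 ms.
Per-hop propagation t_prop = 36000000/300000000 = 120 ms.
Pipeline fill: first packet needs 3·t_tx to clear all hops; remaining 100 packets each add one t_tx.
Total = (3+101-1)·t_tx + 3·t_prop = 103·1.58824 + 3·120 = 523.6 ms.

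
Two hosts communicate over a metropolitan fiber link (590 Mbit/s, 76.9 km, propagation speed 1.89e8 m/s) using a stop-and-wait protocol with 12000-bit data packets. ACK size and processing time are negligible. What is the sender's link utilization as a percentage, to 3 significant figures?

t_tx = L/R = 12000/590000000 = 2.0339e-05 s.
t_prop = 76900/189000000 = 0.000406878 s; RTT = 0.000813757 s.
Cycle = t_tx + RTT = 0.000834096 s.
Utilization = t_tx / cycle = 2.0339e-05/0.000834096 = 2.44 %.

2.44 %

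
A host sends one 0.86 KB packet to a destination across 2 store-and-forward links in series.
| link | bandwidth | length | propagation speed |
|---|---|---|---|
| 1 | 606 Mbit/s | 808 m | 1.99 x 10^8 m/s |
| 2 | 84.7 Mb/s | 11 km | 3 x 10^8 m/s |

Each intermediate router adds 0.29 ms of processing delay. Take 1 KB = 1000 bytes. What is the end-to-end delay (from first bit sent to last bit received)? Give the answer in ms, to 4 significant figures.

L = 6880 bits.
Transmission delays (L/R per hop): 0.0113531, 0.0812279 ms; sum = 0.092581 ms.
Propagation delays (d/s per hop): 0.0040603, 0.0366667 ms; sum = 0.040727 ms.
Processing at 1 router(s): 1 × 0.29 ms = 0.29 ms.
End-to-end = 0.4233 ms.

0.4233 ms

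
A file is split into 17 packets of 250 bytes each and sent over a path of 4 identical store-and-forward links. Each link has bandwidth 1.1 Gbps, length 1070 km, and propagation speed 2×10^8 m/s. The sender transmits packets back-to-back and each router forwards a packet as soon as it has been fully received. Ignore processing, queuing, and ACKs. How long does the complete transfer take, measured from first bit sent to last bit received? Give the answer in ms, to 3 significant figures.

21.4 ms

Per-hop transmission t_tx = L/R = 2000/1100000000 = 0.00181818 ms.
Per-hop propagation t_prop = 1070000/200000000 = 5.35 ms.
Pipeline fill: first packet needs 4·t_tx to clear all hops; remaining 16 packets each add one t_tx.
Total = (4+17-1)·t_tx + 4·t_prop = 20·0.00181818 + 4·5.35 = 21.4 ms.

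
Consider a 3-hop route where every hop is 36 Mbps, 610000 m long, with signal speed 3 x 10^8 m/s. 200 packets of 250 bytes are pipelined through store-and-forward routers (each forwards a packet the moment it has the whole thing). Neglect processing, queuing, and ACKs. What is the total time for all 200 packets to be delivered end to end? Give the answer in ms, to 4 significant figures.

17.32 ms

Per-hop transmission t_tx = L/R = 2000/36000000 = 0.0555556 ms.
Per-hop propagation t_prop = 610000/300000000 = 2.03333 ms.
Pipeline fill: first packet needs 3·t_tx to clear all hops; remaining 199 packets each add one t_tx.
Total = (3+200-1)·t_tx + 3·t_prop = 202·0.0555556 + 3·2.03333 = 17.32 ms.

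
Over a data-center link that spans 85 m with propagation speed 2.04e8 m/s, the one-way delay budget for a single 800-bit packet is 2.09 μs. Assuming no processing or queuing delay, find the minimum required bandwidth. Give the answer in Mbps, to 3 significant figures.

Propagation delay = 85 / 204000000 = 0.416667 μs.
Transmission budget = 2.09 − 0.416667 = 1.67333 μs.
R ≥ L / t_tx = 800 bits / 1.67333e-06 s = 478 Mbps.

478 Mbps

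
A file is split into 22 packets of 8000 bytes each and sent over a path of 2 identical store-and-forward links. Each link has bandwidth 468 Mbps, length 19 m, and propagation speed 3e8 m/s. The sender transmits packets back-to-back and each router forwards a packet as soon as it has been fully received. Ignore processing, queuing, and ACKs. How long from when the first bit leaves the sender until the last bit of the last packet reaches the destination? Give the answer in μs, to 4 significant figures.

3145 μs

Per-hop transmission t_tx = L/R = 64000/468000000 = 136.752 μs.
Per-hop propagation t_prop = 19/300000000 = 0.0633333 μs.
Pipeline fill: first packet needs 2·t_tx to clear all hops; remaining 21 packets each add one t_tx.
Total = (2+22-1)·t_tx + 2·t_prop = 23·136.752 + 2·0.0633333 = 3145 μs.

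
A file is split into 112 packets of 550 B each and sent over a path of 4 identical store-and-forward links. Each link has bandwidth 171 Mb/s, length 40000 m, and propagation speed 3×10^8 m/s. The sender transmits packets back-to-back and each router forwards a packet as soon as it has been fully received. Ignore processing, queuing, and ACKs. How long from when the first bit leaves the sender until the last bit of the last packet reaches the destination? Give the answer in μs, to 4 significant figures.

3492 μs

Per-hop transmission t_tx = L/R = 4400/171000000 = 25.731 μs.
Per-hop propagation t_prop = 40000/300000000 = 133.333 μs.
Pipeline fill: first packet needs 4·t_tx to clear all hops; remaining 111 packets each add one t_tx.
Total = (4+112-1)·t_tx + 4·t_prop = 115·25.731 + 4·133.333 = 3492 μs.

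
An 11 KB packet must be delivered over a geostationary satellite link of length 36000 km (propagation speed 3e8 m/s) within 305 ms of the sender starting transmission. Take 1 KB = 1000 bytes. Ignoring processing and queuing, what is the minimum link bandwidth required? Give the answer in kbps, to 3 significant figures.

476 kbps

L = 88000 bits.
Propagation delay = 36000000 / 300000000 = 120 ms.
Transmission budget = 305 − 120 = 185 ms.
R ≥ L / t_tx = 88000 bits / 0.185 s = 476 kbps.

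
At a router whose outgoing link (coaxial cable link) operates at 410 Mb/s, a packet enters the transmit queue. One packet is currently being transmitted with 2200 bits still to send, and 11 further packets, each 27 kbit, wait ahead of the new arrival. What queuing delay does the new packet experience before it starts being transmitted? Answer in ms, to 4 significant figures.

Each queued packet: L/R = 27000/410000000 = 0.0658537 ms.
11 queued → 0.72439 ms.
Plus remaining 2200 bits of current packet: 0.00536585 ms.
Queuing delay = 0.7298 ms.

0.7298 ms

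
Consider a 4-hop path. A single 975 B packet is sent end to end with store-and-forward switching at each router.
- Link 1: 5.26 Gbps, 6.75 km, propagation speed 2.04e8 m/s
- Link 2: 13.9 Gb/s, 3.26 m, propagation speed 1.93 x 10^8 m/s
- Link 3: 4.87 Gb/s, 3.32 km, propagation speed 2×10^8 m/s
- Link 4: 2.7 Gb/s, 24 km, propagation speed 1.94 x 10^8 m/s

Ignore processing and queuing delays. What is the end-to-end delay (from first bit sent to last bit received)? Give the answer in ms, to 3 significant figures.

L = 975 × 8 = 7800 bits.
Transmission delays (L/R per hop): 0.00148289, 0.000561151, 0.00160164, 0.00288889 ms; sum = 0.00653457 ms.
Propagation delays (d/s per hop): 0.0330882, 1.68912e-05, 0.0166, 0.123711 ms; sum = 0.173416 ms.
End-to-end = 0.180 ms.

0.180 ms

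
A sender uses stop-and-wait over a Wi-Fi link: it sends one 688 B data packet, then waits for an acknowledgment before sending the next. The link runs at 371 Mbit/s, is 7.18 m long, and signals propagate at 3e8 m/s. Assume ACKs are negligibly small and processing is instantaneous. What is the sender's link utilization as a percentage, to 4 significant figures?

99.68 %

t_tx = L/R = 5504/371000000 = 1.48356e-05 s.
t_prop = 7.18/300000000 = 2.39333e-08 s; RTT = 4.78667e-08 s.
Cycle = t_tx + RTT = 1.48834e-05 s.
Utilization = t_tx / cycle = 1.48356e-05/1.48834e-05 = 99.68 %.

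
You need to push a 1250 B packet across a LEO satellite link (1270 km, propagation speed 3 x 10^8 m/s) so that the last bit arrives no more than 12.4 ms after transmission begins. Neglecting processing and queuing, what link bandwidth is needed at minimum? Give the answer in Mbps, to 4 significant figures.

L = 10000 bits.
Propagation delay = 1270000 / 300000000 = 4.23333 ms.
Transmission budget = 12.4 − 4.23333 = 8.16667 ms.
R ≥ L / t_tx = 10000 bits / 0.00816667 s = 1.224 Mbps.

1.224 Mbps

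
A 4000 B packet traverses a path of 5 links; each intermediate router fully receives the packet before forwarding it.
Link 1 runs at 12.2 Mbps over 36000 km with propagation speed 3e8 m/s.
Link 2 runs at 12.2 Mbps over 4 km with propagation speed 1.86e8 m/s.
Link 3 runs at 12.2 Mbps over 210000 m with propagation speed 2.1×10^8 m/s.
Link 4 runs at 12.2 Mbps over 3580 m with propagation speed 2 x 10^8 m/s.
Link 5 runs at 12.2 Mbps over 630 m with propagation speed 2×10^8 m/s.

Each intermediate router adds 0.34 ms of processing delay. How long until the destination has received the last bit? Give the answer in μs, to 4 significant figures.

135500 μs

L = 4000 × 8 = 32000 bits.
Transmission delay per hop = L/R = 32000/12200000 = 2622.95 μs; 5 hops → 13114.8 μs.
Propagation delays (d/s per hop): 120000, 21.5054, 1000, 17.9, 3.15 μs; sum = 121043 μs.
Processing at 4 router(s): 4 × 0.34 ms = 1360 μs.
End-to-end = 135500 μs.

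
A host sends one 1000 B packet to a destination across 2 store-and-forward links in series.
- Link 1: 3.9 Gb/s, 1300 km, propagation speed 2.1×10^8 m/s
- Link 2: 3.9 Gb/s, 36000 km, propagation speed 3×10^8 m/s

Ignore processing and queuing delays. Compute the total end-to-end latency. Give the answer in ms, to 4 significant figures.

126.2 ms

L = 1000 × 8 = 8000 bits.
Transmission delay per hop = L/R = 8000/3900000000 = 0.00205128 ms; 2 hops → 0.00410256 ms.
Propagation delays (d/s per hop): 6.19048, 120 ms; sum = 126.19 ms.
End-to-end = 126.2 ms.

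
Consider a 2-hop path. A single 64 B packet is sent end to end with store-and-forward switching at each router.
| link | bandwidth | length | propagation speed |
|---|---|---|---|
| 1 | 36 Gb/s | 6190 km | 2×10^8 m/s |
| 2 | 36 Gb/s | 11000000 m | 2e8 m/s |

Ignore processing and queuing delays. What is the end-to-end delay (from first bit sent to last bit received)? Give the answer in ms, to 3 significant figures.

86.0 ms

L = 64 × 8 = 512 bits.
Transmission delay per hop = L/R = 512/36000000000 = 1.42222e-05 ms; 2 hops → 2.84444e-05 ms.
Propagation delays (d/s per hop): 30.95, 55 ms; sum = 85.95 ms.
End-to-end = 86.0 ms.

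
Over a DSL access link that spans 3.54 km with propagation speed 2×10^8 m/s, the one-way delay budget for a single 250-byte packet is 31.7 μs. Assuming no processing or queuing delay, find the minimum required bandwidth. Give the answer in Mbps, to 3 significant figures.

143 Mbps

L = 2000 bits.
Propagation delay = 3540 / 200000000 = 17.7 μs.
Transmission budget = 31.7 − 17.7 = 14 μs.
R ≥ L / t_tx = 2000 bits / 1.4e-05 s = 143 Mbps.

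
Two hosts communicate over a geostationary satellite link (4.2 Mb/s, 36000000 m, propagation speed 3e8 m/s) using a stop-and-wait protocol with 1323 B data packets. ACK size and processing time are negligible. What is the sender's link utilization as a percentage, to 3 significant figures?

1.04 %

t_tx = L/R = 10584/4200000 = 0.00252 s.
t_prop = 36000000/300000000 = 0.12 s; RTT = 0.24 s.
Cycle = t_tx + RTT = 0.24252 s.
Utilization = t_tx / cycle = 0.00252/0.24252 = 1.04 %.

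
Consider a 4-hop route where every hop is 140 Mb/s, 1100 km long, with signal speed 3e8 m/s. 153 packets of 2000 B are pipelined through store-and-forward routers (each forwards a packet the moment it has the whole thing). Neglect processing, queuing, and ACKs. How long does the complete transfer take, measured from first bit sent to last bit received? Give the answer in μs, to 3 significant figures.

Per-hop transmission t_tx = L/R = 16000/140000000 = 114.286 μs.
Per-hop propagation t_prop = 1100000/300000000 = 3666.67 μs.
Pipeline fill: first packet needs 4·t_tx to clear all hops; remaining 152 packets each add one t_tx.
Total = (4+153-1)·t_tx + 4·t_prop = 156·114.286 + 4·3666.67 = 32500 μs.

32500 μs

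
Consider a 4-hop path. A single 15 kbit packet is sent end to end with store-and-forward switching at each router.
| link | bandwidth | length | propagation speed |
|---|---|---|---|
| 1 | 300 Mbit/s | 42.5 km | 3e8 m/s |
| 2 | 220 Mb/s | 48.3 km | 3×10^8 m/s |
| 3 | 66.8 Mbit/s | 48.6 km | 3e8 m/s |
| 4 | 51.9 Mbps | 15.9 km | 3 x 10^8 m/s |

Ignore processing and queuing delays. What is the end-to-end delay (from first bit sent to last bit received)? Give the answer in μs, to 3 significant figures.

1150 μs

L = 15000 bits.
Transmission delays (L/R per hop): 50, 68.1818, 224.551, 289.017 μs; sum = 631.75 μs.
Propagation delays (d/s per hop): 141.667, 161, 162, 53 μs; sum = 517.667 μs.
End-to-end = 1150 μs.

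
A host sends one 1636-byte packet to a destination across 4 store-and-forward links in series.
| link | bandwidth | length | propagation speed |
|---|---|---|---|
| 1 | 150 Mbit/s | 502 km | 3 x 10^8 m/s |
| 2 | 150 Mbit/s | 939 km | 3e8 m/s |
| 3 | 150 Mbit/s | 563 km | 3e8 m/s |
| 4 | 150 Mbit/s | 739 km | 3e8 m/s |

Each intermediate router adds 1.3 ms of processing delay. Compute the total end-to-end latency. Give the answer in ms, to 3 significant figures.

L = 1636 × 8 = 13088 bits.
Transmission delay per hop = L/R = 13088/150000000 = 0.0872533 ms; 4 hops → 0.349013 ms.
Propagation delays (d/s per hop): 1.67333, 3.13, 1.87667, 2.46333 ms; sum = 9.14333 ms.
Processing at 3 router(s): 3 × 1.3 ms = 3.9 ms.
End-to-end = 13.4 ms.

13.4 ms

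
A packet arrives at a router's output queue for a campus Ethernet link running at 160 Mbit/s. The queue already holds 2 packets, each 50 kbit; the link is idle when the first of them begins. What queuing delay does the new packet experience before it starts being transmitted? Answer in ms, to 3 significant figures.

Each queued packet: L/R = 50000/160000000 = 0.3125 ms.
2 queued → 0.625 ms.
Queuing delay = 0.625 ms.

0.625 ms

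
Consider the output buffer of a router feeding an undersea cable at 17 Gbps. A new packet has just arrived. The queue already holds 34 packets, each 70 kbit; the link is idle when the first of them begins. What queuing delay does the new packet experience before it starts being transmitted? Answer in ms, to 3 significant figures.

Each queued packet: L/R = 70000/17000000000 = 0.00411765 ms.
34 queued → 0.14 ms.
Queuing delay = 0.140 ms.

0.140 ms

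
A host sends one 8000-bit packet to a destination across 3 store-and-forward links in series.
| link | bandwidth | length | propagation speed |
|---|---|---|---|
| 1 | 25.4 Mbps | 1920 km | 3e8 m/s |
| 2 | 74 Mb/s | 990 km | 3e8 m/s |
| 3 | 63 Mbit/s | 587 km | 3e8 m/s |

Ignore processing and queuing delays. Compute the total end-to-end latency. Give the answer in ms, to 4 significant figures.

Transmission delays (L/R per hop): 0.314961, 0.108108, 0.126984 ms; sum = 0.550053 ms.
Propagation delays (d/s per hop): 6.4, 3.3, 1.95667 ms; sum = 11.6567 ms.
End-to-end = 12.21 ms.

12.21 ms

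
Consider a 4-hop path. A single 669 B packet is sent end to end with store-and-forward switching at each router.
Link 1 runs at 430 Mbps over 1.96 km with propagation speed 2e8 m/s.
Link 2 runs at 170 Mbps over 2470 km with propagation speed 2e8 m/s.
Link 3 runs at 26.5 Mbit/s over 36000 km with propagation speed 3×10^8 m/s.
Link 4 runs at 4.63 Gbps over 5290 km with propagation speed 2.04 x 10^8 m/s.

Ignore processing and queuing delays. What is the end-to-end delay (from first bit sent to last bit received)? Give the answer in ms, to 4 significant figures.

158.5 ms

L = 669 × 8 = 5352 bits.
Transmission delays (L/R per hop): 0.0124465, 0.0314824, 0.201962, 0.00115594 ms; sum = 0.247047 ms.
Propagation delays (d/s per hop): 0.0098, 12.35, 120, 25.9314 ms; sum = 158.291 ms.
End-to-end = 158.5 ms.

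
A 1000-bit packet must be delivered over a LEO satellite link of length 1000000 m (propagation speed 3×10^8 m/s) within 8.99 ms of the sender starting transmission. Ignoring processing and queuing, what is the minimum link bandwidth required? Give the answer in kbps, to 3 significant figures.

177 kbps

Propagation delay = 1000000 / 300000000 = 3.33333 ms.
Transmission budget = 8.99 − 3.33333 = 5.65667 ms.
R ≥ L / t_tx = 1000 bits / 0.00565667 s = 177 kbps.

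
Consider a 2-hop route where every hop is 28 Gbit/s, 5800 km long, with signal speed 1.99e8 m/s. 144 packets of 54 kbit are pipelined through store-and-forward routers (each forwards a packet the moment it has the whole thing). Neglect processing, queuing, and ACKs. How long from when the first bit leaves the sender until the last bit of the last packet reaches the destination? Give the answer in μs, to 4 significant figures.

Per-hop transmission t_tx = L/R = 54000/28000000000 = 1.92857 μs.
Per-hop propagation t_prop = 5800000/199000000 = 29145.7 μs.
Pipeline fill: first packet needs 2·t_tx to clear all hops; remaining 143 packets each add one t_tx.
Total = (2+144-1)·t_tx + 2·t_prop = 145·1.92857 + 2·29145.7 = 58570 μs.

58570 μs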